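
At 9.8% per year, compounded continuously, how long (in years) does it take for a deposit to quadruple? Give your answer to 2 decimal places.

e^(0.098t) = 4, so 0.098t = ln 4 ≈ 1.3863.
t ≈ 1.3863/0.098 ≈ 14.1459.

14.15 years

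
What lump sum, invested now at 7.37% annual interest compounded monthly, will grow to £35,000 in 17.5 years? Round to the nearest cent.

£9,674.97

Periodic rate = 7.37%/12 = 0.00614167; 210 periods.
P = 35,000/(1 + 0.0737/12)^210 ≈ 35,000/3.6175808713 ≈ 9,674.9738.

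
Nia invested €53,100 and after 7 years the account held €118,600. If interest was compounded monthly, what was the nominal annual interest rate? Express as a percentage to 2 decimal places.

The 84-period growth factor is 118,600/53,100 = 2.23352.
r/12 = 2.23352^(1/84) − 1 ≈ 0.00961233, so r ≈ 12·0.00961233 = 11.53479%.

11.53%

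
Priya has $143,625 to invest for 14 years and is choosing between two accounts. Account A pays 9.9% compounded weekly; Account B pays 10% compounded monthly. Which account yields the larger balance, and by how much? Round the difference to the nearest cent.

A: (1 + 0.099/52)^728 ≈ 3.99355697739, so 143,625 × 3.99355697739 ≈ 573,574.6209.
B: (1 + 0.1/12)^168 ≈ 4.03174333952, so 143,625 × 4.03174333952 ≈ 579,059.1371.
Difference ≈ 5,484.5163 in favor of B.

Account B, by $5,484.52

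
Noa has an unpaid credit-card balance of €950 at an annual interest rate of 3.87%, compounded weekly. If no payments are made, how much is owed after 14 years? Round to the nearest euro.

€1,633

Growth factor = (1 + 0.0387/52)^728 ≈ 1.718752072.
A ≈ 950 × 1.718752072 ≈ 1,632.8145.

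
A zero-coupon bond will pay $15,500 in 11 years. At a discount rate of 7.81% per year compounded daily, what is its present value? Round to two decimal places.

$6,565.52

Growth factor = (1 + 0.0781/365)^4015 ≈ 2.3608178395.
P = 15,500/2.3608178395 ≈ 6,565.5214.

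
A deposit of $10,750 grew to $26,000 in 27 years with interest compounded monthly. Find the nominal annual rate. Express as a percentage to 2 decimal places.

(1 + r/12)^324 = 26,000/10,750 = 2.4186.
1 + r/12 = 2.4186^(1/324) ≈ 1.00273, so r/12 ≈ 0.00272962.
r ≈ 12·0.00272962 = 3.27554%.

3.28%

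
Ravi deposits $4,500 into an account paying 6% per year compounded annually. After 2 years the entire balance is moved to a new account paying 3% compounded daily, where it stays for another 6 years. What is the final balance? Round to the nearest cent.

After 2 years at 6%: 4,500 × 1.1236 ≈ 5,056.2000.
Then 6 years at 3%: 5,056.2000 × 1.197208508 ≈ 6,053.3257.

$6,053.33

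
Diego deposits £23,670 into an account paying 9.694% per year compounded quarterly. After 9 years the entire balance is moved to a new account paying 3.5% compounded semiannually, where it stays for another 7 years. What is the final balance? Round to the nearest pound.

£71,461

After 9 years at 9.694%: 23,670 × 2.3680237088 ≈ 56,051.1212.
Then 7 years at 3.5%: 56,051.1212 × 1.2749168193 ≈ 71,460.5171.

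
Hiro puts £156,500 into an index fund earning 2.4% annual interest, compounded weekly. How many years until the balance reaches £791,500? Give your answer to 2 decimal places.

67.55 years

(1 + 0.000461538)^(52t) = 791,500/156,500 = 5.0575.
52t·ln(1 + 0.000461538) = ln(5.0575); 52t = 1.6209/0.000461432 ≈ 3512.7038.
t ≈ 67.5520 years.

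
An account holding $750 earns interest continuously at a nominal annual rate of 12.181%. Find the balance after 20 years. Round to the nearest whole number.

A = P·e^(rt) = 750·e^(0.12181·20) = 750·e^2.4362.
e^2.4362 ≈ 11.42952592, so A ≈ 8,572.1444.

$8,572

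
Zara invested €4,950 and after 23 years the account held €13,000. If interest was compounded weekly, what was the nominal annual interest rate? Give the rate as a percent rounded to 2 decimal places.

(1 + r/52)^1196 = 13,000/4,950 = 2.62626.
1 + r/52 = 2.62626^(1/1196) ≈ 1.000808, so r/52 ≈ 0.000807652.
r ≈ 52·0.000807652 = 4.19979%.

4.20%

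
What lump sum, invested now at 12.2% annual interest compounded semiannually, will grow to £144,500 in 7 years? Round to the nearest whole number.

£63,074

Periodic rate = 12.2%/2 = 0.061; 14 periods.
P = 144,500/(1 + 0.061)^14 ≈ 144,500/2.29094875405 ≈ 63,074.3048.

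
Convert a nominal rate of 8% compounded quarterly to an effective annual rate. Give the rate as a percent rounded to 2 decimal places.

8.24%

EAR = (1 + 8%/4)^4 − 1 = (1 + 0.02)^4 − 1.
(1 + 0.02)^4 ≈ 1.082432, so EAR ≈ 8.24322%.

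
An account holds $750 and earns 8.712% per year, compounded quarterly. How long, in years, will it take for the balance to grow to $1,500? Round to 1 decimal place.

8.0 years

(1 + 0.02178)^(4t) = 1,500/750 = 2.
4t·ln(1 + 0.02178) = ln(2); 4t = 0.69315/0.0215462 ≈ 32.1703.
t ≈ 8.0426 years.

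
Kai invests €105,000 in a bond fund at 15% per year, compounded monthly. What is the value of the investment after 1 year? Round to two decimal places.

Periodic rate = 15%/12 = 0.0125; periods = 12·1 = 12.
A = 105,000·(1 + 0.0125)^12 ≈ 105,000·1.16075451772 ≈ 121,879.2244.

€121,879.22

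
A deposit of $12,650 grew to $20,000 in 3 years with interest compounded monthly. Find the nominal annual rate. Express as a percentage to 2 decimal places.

15.37%

The 36-period growth factor is 20,000/12,650 = 1.58103.
r/12 = 1.58103^(1/36) − 1 ≈ 0.0128056, so r ≈ 12·0.0128056 = 15.36673%.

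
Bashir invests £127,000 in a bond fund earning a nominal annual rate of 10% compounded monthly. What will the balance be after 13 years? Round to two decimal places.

£463,497.19

Growth factor = (1 + 0.1/12)^156 ≈ 3.64958418465.
A ≈ 127,000 × 3.64958418465 ≈ 463,497.1915.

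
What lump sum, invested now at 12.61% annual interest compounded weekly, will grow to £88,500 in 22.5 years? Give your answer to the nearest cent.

Periodic rate = 12.61%/52 = 0.002425; 1170 periods.
P = 88,500/(1 + 0.002425)^1170 ≈ 88,500/17.010237792 ≈ 5,202.7491.

£5,202.75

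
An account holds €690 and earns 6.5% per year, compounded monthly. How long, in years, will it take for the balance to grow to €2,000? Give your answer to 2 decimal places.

16.42 years

(1 + 0.00541667)^(12t) = 2,000/690 = 2.8986.
12t·ln(1 + 0.00541667) = ln(2.8986); 12t = 1.0642/0.00540205 ≈ 197.0013.
t ≈ 16.4168 years.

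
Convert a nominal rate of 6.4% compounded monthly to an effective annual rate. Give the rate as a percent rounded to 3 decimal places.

6.591%

One year is 12 periods at 0.00533333 each: (1 + 0.00533333)^12 ≈ 1.065911.
EAR = 1.065911 − 1 ≈ 6.59111%.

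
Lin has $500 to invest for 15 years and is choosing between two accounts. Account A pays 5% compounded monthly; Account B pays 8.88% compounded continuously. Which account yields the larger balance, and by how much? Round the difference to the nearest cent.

Account B, by $837.45

Account A growth factor: (1 + 0.05/12)^180 ≈ 2.113703932; balance ≈ 1,056.8520.
Account B growth factor: e^(0.0888·15) = e^1.332 ≈ 3.788613041; balance ≈ 1,894.3065.
Account B is larger by 837.4546.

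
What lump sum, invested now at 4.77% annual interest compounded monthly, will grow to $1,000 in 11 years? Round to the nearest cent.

Periodic rate = 4.77%/12 = 0.003975; 132 periods.
P = 1,000/(1 + 0.003975)^132 ≈ 1,000/1.68819501 ≈ 592.3486.

$592.35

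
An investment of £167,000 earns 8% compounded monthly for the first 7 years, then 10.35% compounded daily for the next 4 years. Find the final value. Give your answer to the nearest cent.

Phase 1: 167,000·(1 + 0.08/12)^84 ≈ 291,819.4826.
Phase 2: 291,819.4826·(1 + 0.1035/365)^1460 ≈ 441,455.2759.

£441,455.28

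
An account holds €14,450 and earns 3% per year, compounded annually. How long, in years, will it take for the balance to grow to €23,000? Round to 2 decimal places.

We need (1 + 0.03)^t = 1.5917, so t = ln 1.5917 / ln 1.03 ≈ 15.7246.

15.72 years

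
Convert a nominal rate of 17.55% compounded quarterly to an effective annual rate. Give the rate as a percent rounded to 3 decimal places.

18.739%

One year is 4 periods at 0.043875 each: (1 + 0.043875)^4 ≈ 1.187392.
EAR = 1.187392 − 1 ≈ 18.73916%.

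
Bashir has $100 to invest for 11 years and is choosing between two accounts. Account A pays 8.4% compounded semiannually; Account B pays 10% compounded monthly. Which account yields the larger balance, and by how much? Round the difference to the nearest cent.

Account A growth factor: (1 + 0.042)^22 ≈ 2.47223538; balance ≈ 247.2235.
Account B growth factor: (1 + 0.1/12)^132 ≈ 2.99050411; balance ≈ 299.0504.
Account B is larger by 51.8269.

Account B, by $51.83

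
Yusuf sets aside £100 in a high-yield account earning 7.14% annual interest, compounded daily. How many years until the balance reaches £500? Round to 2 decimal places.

22.54 years

We need (1 + 0.000195616)^(365t) = 5, so 365t = ln 5 / ln 1.000196 ≈ 8228.3234.
t ≈ 8228.3234/365 = 22.5434 years.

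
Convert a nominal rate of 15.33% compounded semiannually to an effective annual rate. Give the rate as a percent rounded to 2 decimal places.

EAR = (1 + 15.33%/2)^2 − 1 = (1 + 0.07665)^2 − 1.
(1 + 0.07665)^2 ≈ 1.159175, so EAR ≈ 15.91752%.

15.92%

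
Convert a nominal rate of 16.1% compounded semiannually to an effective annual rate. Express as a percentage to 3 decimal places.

16.748%

One year is 2 periods at 0.0805 each: (1 + 0.0805)^2 ≈ 1.16748.
EAR = 1.16748 − 1 ≈ 16.74803%.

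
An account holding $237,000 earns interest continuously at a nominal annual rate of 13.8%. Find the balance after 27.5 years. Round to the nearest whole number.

A = P·e^(rt) = 237,000·e^(0.138·27.5) = 237,000·e^3.795.
e^3.795 ≈ 44.478236405529, so A ≈ 10,541,342.0281.

$10,541,342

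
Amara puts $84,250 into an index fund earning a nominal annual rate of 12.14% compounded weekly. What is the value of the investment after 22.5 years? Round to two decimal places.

Growth factor = (1 + 0.1214/52)^1170 ≈ 15.30709510072.
A ≈ 84,250 × 15.30709510072 ≈ 1,289,622.7622.

$1,289,622.76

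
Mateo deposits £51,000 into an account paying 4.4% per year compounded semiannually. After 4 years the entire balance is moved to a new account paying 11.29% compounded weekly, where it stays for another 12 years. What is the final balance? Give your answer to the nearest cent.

£234,920.92

After 4 years at 4.4%: 51,000 × 1.19016497772 ≈ 60,698.4139.
Then 12 years at 11.29%: 60,698.4139 × 3.87029753194 ≈ 234,920.9214.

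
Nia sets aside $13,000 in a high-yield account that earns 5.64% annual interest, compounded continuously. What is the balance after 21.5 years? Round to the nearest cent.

$43,708.80

A = P·e^(rt) = 13,000·e^(0.0564·21.5) = 13,000·e^1.2126.
e^1.2126 ≈ 3.3622150573, so A ≈ 43,708.7957.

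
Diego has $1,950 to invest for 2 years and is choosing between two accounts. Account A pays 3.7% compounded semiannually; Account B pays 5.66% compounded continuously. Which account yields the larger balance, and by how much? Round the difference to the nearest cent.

A: (1 + 0.0185)^4 ≈ 1.076078944, so 1,950 × 1.076078944 ≈ 2,098.3539.
B: e^(0.0566·2) = e^0.1132 ≈ 1.119855882, so 1,950 × 1.119855882 ≈ 2,183.7190.
Difference ≈ 85.3650 in favor of B.

Account B, by $85.37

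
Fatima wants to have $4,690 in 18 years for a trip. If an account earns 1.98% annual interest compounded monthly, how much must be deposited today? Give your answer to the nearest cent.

$3,284.87

Growth factor = (1 + 0.00165)^216 ≈ 1.427759301.
P = 4,690/1.427759301 ≈ 3,284.8674.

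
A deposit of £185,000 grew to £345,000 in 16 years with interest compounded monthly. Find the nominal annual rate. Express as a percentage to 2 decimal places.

3.90%

The 192-period growth factor is 345,000/185,000 = 1.86486.
r/12 = 1.86486^(1/192) − 1 ≈ 0.00325105, so r ≈ 12·0.00325105 = 3.90126%.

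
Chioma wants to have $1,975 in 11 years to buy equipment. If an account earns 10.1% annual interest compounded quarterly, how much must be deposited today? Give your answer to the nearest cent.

Periodic rate = 10.1%/4 = 0.02525; 44 periods.
P = 1,975/(1 + 0.02525)^44 ≈ 1,975/2.99578216 ≈ 659.2602.

$659.26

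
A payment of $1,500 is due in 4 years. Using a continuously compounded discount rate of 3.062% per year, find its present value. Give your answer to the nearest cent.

$1,327.09

P = A·e^(−rt) = 1,500·e^(−0.12248).
e^(−0.12248) ≈ 0.8847235992, so P ≈ 1,327.0854.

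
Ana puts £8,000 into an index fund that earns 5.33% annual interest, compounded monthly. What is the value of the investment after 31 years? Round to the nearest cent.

£41,599.28

Growth factor = (1 + 0.0533/12)^372 ≈ 5.1999101509.
A ≈ 8,000 × 5.1999101509 ≈ 41,599.2812.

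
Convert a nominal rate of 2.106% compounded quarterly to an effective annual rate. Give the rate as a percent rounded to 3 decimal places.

EAR = (1 + 2.106%/4)^4 − 1 = (1 + 0.005265)^4 − 1.
(1 + 0.005265)^4 ≈ 1.021227, so EAR ≈ 2.12269%.

2.123%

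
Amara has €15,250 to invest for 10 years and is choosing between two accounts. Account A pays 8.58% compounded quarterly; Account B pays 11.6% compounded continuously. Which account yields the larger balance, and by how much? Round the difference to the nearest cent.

Account B, by €13,005.12

Account A growth factor: (1 + 0.02145)^40 ≈ 2.3371388278; balance ≈ 35,641.3671.
Account B growth factor: e^(0.116·10) = e^1.16 ≈ 3.1899332761; balance ≈ 48,646.4825.
Account B is larger by 13,005.1153.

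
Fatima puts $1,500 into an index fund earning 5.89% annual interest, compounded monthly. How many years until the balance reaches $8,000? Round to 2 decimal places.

28.49 years

We need (1 + 0.00490833)^(12t) = 5.3333, so 12t = ln 5.3333 / ln 1.004908 ≈ 341.8841.
t ≈ 341.8841/12 = 28.4903 years.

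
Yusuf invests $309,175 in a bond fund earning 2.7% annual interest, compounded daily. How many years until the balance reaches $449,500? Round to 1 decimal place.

13.9 years

(1 + 0.0000739726)^(365t) = 449,500/309,175 = 1.4539.
365t·ln(1 + 0.0000739726) = ln(1.4539); 365t = 0.37423/7.39699e-05 ≈ 5059.2006.
t ≈ 13.8608 years.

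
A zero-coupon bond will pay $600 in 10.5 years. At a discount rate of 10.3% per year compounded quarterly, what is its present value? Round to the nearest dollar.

$206

Growth factor = (1 + 0.02575)^42 ≈ 2.90900238.
P = 600/2.90900238 ≈ 206.2563.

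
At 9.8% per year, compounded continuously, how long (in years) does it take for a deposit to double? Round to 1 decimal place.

e^(0.098t) = 2, so 0.098t = ln 2 ≈ 0.69315.
t ≈ 0.69315/0.098 ≈ 7.0729.

7.1 years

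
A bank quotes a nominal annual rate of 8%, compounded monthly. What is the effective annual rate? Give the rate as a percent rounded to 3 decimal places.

One year is 12 periods at 0.00666667 each: (1 + 0.00666667)^12 ≈ 1.083.
EAR = 1.083 − 1 ≈ 8.29995%.

8.300%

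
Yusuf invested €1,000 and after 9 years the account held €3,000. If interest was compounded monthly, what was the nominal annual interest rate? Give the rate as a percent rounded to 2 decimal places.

12.27%

The 108-period growth factor is 3,000/1,000 = 3.
r/12 = 3^(1/108) − 1 ≈ 0.0102243, so r ≈ 12·0.0102243 = 12.26910%.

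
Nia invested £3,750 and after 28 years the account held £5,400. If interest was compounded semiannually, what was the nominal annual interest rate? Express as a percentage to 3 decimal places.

The 56-period growth factor is 5,400/3,750 = 1.44.
r/2 = 1.44^(1/56) − 1 ≈ 0.00653273, so r ≈ 2·0.00653273 = 1.30655%.

1.307%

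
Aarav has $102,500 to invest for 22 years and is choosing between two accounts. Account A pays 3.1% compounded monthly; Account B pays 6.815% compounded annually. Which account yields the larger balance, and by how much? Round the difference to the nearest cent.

Account B, by $234,603.47

Account A growth factor: (1 + 0.031/12)^264 ≈ 1.97609089455; balance ≈ 202,549.3167.
Account B growth factor: (1 + 0.06815)^22 ≈ 4.26490523943; balance ≈ 437,152.7870.
Account B is larger by 234,603.4704.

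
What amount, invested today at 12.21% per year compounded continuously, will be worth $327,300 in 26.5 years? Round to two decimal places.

P = A·e^(−rt) = 327,300·e^(−3.23565).
e^(−3.23565) ≈ 0.0393346291199, so P ≈ 12,874.2241.

$12,874.22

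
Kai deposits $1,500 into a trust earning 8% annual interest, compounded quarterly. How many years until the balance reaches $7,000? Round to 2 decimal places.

19.45 years

We need (1 + 0.02)^(4t) = 4.6667, so 4t = ln 4.6667 / ln 1.02 ≈ 77.7899.
t ≈ 77.7899/4 = 19.4475 years.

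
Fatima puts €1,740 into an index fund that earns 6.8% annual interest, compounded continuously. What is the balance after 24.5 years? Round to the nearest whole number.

A = P·e^(rt) = 1,740·e^(0.068·24.5) = 1,740·e^1.666.
e^1.666 ≈ 5.290961567, so A ≈ 9,206.2731.

€9,206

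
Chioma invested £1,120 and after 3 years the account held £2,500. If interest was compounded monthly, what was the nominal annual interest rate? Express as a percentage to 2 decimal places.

27.07%

(1 + r/12)^36 = 2,500/1,120 = 2.23214.
1 + r/12 = 2.23214^(1/36) ≈ 1.022555, so r/12 ≈ 0.0225551.
r ≈ 12·0.0225551 = 27.06613%.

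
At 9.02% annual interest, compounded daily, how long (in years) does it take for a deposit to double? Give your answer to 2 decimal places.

(1 + 0.000247123)^(365t) = 2.
365t = ln 2 / ln(1 + 0.000247123) ≈ 0.69315/0.000247093 ≈ 2805.2104.
t ≈ 7.6855.

7.69 years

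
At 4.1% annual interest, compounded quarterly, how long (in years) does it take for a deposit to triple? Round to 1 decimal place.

26.9 years

(1 + 0.01025)^(4t) = 3.
4t = ln 3 / ln(1 + 0.01025) ≈ 1.0986/0.0101978 ≈ 107.7301.
t ≈ 26.9325.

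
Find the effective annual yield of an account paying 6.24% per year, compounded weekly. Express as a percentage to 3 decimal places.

6.435%

One year is 52 periods at 0.0012 each: (1 + 0.0012)^52 ≈ 1.064348.
EAR = 1.064348 − 1 ≈ 6.43482%.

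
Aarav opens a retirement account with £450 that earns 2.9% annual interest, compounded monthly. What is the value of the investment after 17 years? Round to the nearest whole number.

Growth factor = (1 + 0.029/12)^204 ≈ 1.63624707.
A ≈ 450 × 1.63624707 ≈ 736.3112.

£736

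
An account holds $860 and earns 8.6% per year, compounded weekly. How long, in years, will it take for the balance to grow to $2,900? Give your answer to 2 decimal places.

(1 + 0.00165385)^(52t) = 2,900/860 = 3.3721.
52t·ln(1 + 0.00165385) = ln(3.3721); 52t = 1.2155/0.00165248 ≈ 735.5814.
t ≈ 14.1458 years.

14.15 years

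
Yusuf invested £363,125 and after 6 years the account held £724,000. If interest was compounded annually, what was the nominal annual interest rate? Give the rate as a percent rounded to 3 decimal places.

(1 + r)^6 = 724,000/363,125 = 1.9938.
1 + r = 1.9938^(1/6) ≈ 1.121882, so r ≈ 0.121882.
r ≈ 12.18817%.

12.188%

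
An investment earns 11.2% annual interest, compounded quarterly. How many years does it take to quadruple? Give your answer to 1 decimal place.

12.6 years

(1 + 0.028)^(4t) = 4.
4t = ln 4 / ln(1 + 0.028) ≈ 1.3863/0.0276152 ≈ 50.2005.
t ≈ 12.5501.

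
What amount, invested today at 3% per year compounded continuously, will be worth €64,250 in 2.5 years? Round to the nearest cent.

€59,607.52

P = A·e^(−rt) = 64,250·e^(−0.075).
e^(−0.075) ≈ 0.92774348633, so P ≈ 59,607.5190.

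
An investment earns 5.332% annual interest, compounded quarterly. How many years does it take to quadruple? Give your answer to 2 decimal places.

(1 + 0.01333)^(4t) = 4.
4t = ln 4 / ln(1 + 0.01333) ≈ 1.3863/0.0132419 ≈ 104.6897.
t ≈ 26.1724.

26.17 years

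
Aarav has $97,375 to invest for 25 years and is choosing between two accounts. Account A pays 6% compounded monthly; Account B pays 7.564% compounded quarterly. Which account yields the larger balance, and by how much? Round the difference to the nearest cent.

Account B, by $199,136.96

A: (1 + 0.005)^300 ≈ 4.46496981216, so 97,375 × 4.46496981216 ≈ 434,776.4355.
B: (1 + 0.01891)^100 ≈ 6.51002206476, so 97,375 × 6.51002206476 ≈ 633,913.3986.
Difference ≈ 199,136.9631 in favor of B.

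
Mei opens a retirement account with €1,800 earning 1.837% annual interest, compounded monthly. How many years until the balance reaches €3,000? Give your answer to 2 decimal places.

27.83 years

We need (1 + 0.00153083)^(12t) = 1.6667, so 12t = ln 1.6667 / ln 1.001531 ≈ 333.9466.
t ≈ 333.9466/12 = 27.8289 years.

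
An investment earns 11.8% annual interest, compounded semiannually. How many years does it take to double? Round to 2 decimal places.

6.05 years

(1 + 0.059)^(2t) = 2.
2t = ln 2 / ln(1 + 0.059) ≈ 0.69315/0.0573251 ≈ 12.0915.
t ≈ 6.0458.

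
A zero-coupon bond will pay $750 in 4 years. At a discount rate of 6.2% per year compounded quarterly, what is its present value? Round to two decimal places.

Periodic rate = 6.2%/4 = 0.0155; 16 periods.
P = 750/(1 + 0.0155)^16 ≈ 750/1.27902444 ≈ 586.3844.

$586.38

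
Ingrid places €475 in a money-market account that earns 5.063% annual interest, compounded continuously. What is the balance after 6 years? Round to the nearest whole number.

€644

A = P·e^(rt) = 475·e^(0.05063·6) = 475·e^0.30378.
e^0.30378 ≈ 1.35497093, so A ≈ 643.6112.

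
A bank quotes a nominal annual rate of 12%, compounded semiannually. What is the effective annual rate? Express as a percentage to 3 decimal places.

12.360%

EAR = (1 + 12%/2)^2 − 1 = (1 + 0.06)^2 − 1.
(1 + 0.06)^2 ≈ 1.1236, so EAR ≈ 12.36000%.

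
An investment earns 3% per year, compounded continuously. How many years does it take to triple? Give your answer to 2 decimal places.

e^(0.03t) = 3, so 0.03t = ln 3 ≈ 1.0986.
t ≈ 1.0986/0.03 ≈ 36.6204.

36.62 years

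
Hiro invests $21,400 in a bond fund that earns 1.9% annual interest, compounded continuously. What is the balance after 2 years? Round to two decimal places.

A = P·e^(rt) = 21,400·e^(0.019·2) = 21,400·e^0.038.
e^0.038 ≈ 1.0387312329, so A ≈ 22,228.8484.

$22,228.85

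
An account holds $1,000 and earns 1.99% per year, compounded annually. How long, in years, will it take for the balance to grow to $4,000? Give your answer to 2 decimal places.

70.35 years

We need (1 + 0.0199)^t = 4, so t = ln 4 / ln 1.0199 ≈ 70.3539.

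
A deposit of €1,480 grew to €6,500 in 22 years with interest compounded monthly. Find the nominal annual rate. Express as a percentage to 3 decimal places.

6.745%

(1 + r/12)^264 = 6,500/1,480 = 4.39189.
1 + r/12 = 4.39189^(1/264) ≈ 1.005621, so r/12 ≈ 0.00562089.
r ≈ 12·0.00562089 = 6.74507%.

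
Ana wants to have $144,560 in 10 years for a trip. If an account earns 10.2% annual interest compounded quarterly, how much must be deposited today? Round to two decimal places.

Growth factor = (1 + 0.0255)^40 ≈ 2.73795677922.
P = 144,560/2.73795677922 ≈ 52,798.4960.

$52,798.50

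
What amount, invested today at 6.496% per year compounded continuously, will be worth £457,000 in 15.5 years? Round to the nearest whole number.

£166,968

P = A·e^(−rt) = 457,000·e^(−1.00688).
e^(−1.00688) ≈ 0.365357117359, so P ≈ 166,968.2026.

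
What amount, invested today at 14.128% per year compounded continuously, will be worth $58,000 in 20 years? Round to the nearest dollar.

$3,438

P = A·e^(−rt) = 58,000·e^(−2.8256).
e^(−2.8256) ≈ 0.059273082309, so P ≈ 3,437.8388.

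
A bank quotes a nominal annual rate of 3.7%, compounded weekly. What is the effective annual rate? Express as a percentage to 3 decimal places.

EAR = (1 + 3.7%/52)^52 − 1 = (1 + 0.000711538)^52 − 1.
(1 + 0.000711538)^52 ≈ 1.037679, so EAR ≈ 3.76794%.

3.768%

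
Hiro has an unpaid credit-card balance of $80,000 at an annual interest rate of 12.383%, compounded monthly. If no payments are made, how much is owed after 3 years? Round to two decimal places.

$115,770.87

Growth factor = (1 + 0.12383/12)^36 ≈ 1.44713588487.
A ≈ 80,000 × 1.44713588487 ≈ 115,770.8708.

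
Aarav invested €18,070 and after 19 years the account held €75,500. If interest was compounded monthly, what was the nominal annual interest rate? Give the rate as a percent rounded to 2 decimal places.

7.55%

(1 + r/12)^228 = 75,500/18,070 = 4.1782.
1 + r/12 = 4.1782^(1/228) ≈ 1.006291, so r/12 ≈ 0.00629111.
r ≈ 12·0.00629111 = 7.54933%.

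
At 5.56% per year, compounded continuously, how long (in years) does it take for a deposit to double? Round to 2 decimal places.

e^(0.0556t) = 2, so 0.0556t = ln 2 ≈ 0.69315.
t ≈ 0.69315/0.0556 ≈ 12.4667.

12.47 years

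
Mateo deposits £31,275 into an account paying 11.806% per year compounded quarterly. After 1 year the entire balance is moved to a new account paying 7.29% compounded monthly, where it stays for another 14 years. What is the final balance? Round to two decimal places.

£97,191.45

After 1 years at 11.806%: 31,275 × 1.1233904165 ≈ 35,134.0353.
Then 14 years at 7.29%: 35,134.0353 × 2.7663048096 ≈ 97,191.4508.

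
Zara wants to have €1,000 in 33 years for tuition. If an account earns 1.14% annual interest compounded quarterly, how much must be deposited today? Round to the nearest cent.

€686.83

Growth factor = (1 + 0.00285)^132 ≈ 1.45595921.
P = 1,000/1.45595921 ≈ 686.8324.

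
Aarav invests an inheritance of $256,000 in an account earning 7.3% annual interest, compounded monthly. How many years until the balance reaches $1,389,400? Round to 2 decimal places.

23.24 years

(1 + 0.00608333)^(12t) = 1,389,400/256,000 = 5.4273.
12t·ln(1 + 0.00608333) = ln(5.4273); 12t = 1.6914/0.0060649 ≈ 278.8914.
t ≈ 23.2410 years.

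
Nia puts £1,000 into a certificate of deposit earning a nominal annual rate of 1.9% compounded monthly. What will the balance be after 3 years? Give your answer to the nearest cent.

Periodic rate = 1.9%/12 = 0.00158333; periods = 12·3 = 36.
A = 1,000·(1 + 0.019/12)^36 ≈ 1,000·1.05860809 ≈ 1,058.6081.

£1,058.61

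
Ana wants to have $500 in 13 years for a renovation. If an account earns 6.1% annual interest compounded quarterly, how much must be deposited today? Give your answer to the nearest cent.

$227.60

Growth factor = (1 + 0.01525)^52 ≈ 2.19682724.
P = 500/2.19682724 ≈ 227.6010.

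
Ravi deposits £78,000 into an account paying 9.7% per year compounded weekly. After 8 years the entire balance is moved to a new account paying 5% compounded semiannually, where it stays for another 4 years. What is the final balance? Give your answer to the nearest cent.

£206,340.32

Phase 1: 78,000·(1 + 0.097/52)^416 ≈ 169,353.1122.
Phase 2: 169,353.1122·(1 + 0.025)^8 ≈ 206,340.3226.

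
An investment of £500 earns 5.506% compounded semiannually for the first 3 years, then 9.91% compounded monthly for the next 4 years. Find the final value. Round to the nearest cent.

£873.34

Phase 1: 500·(1 + 0.02753)^6 ≈ 588.4873.
Phase 2: 588.4873·(1 + 0.0991/12)^48 ≈ 873.3422.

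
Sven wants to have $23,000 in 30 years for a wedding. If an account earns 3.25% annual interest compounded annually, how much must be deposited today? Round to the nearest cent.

Growth factor = (1 + 0.0325)^30 ≈ 2.6103684386.
P = 23,000/2.6103684386 ≈ 8,811.0167.

$8,811.02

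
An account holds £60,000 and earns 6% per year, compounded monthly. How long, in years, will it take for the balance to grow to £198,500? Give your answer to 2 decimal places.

We need (1 + 0.005)^(12t) = 3.3083, so 12t = ln 3.3083 / ln 1.005 ≈ 239.8866.
t ≈ 239.8866/12 = 19.9906 years.

19.99 years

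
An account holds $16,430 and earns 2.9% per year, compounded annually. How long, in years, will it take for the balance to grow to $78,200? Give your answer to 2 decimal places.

(1 + 0.029)^t = 78,200/16,430 = 4.7596.
t·ln(1 + 0.029) = ln(4.7596); t = 1.5602/0.0285875 ≈ 54.5750.

54.58 years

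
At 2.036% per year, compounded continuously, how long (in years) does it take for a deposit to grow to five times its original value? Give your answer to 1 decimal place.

e^(0.02036t) = 5, so 0.02036t = ln 5 ≈ 1.6094.
t ≈ 1.6094/0.02036 ≈ 79.0490.

79.0 years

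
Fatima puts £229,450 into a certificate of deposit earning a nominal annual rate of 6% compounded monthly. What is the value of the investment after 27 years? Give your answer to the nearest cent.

Growth factor = (1 + 0.005)^324 ≈ 5.032734374241.
A ≈ 229,450 × 5.032734374241 ≈ 1,154,760.9022.

£1,154,760.90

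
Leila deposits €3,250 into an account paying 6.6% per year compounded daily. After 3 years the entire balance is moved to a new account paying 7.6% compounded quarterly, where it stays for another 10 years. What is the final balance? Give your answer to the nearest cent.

Phase 1: 3,250·(1 + 0.066/365)^1095 ≈ 3,961.5569.
Phase 2: 3,961.5569·(1 + 0.019)^40 ≈ 8,410.7215.

€8,410.72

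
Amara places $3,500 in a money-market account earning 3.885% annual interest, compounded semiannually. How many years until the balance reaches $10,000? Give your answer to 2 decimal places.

27.28 years

We need (1 + 0.019425)^(2t) = 2.8571, so 2t = ln 2.8571 / ln 1.019425 ≈ 54.5681.
t ≈ 54.5681/2 = 27.2841 years.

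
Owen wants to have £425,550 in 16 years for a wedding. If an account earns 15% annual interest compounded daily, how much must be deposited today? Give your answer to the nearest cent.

Growth factor = (1 + 0.15/365)^5840 ≈ 11.017743122.
P = 425,550/11.017743122 ≈ 38,624.0626.

£38,624.06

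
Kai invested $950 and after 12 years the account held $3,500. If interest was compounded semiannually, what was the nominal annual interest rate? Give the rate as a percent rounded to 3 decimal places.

11.168%

(1 + r/2)^24 = 3,500/950 = 3.68421.
1 + r/2 = 3.68421^(1/24) ≈ 1.055839, so r/2 ≈ 0.055839.
r ≈ 2·0.055839 = 11.16779%.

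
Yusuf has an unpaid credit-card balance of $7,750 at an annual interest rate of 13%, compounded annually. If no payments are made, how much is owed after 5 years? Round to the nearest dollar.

Growth factor = (1 + 0.13)^5 ≈ 1.8424351793.
A ≈ 7,750 × 1.8424351793 ≈ 14,278.8726.

$14,279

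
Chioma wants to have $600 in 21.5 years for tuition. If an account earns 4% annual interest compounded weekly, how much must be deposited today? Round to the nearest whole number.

Periodic rate = 4%/52 = 0.000769231; 1118 periods.
P = 600/(1 + 0.04/52)^1118 ≈ 600/2.36237956 ≈ 253.9812.

$254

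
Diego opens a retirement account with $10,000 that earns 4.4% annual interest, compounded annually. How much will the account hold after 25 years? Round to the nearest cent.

$29,343.54

Growth factor = (1 + 0.044)^25 ≈ 2.9343537349.
A ≈ 10,000 × 2.9343537349 ≈ 29,343.5373.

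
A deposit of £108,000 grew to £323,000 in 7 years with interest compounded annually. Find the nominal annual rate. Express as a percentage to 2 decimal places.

16.94%

(1 + r)^7 = 323,000/108,000 = 2.99074.
1 + r = 2.99074^(1/7) ≈ 1.169414, so r ≈ 0.169414.
r ≈ 16.94143%.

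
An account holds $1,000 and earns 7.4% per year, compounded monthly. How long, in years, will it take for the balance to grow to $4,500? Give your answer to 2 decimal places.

20.39 years

We need (1 + 0.00616667)^(12t) = 4.5, so 12t = ln 4.5 / ln 1.006167 ≈ 244.6557.
t ≈ 244.6557/12 = 20.3880 years.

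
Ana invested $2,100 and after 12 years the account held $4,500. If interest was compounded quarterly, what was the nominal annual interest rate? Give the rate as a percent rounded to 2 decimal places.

The 48-period growth factor is 4,500/2,100 = 2.14286.
r/4 = 2.14286^(1/48) − 1 ≈ 0.0160046, so r ≈ 4·0.0160046 = 6.40186%.

6.40%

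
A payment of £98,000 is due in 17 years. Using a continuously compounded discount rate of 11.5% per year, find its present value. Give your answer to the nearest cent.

£13,873.32

P = A·e^(−rt) = 98,000·e^(−1.955).
e^(−1.955) ≈ 0.14156447669, so P ≈ 13,873.3187.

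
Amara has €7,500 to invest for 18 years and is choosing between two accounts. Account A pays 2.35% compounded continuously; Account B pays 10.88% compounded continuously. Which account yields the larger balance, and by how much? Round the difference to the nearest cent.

A: e^(0.0235·18) = e^0.423 ≈ 1.526534296, so 7,500 × 1.526534296 ≈ 11,449.0072.
B: e^(0.1088·18) = e^1.9584 ≈ 7.0879772241, so 7,500 × 7.0879772241 ≈ 53,159.8292.
Difference ≈ 41,710.8220 in favor of B.

Account B, by €41,710.82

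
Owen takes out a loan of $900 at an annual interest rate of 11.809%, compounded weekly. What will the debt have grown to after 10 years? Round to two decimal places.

Growth factor = (1 + 0.11809/52)^520 ≈ 3.252946293.
A ≈ 900 × 3.252946293 ≈ 2,927.6517.

$2,927.65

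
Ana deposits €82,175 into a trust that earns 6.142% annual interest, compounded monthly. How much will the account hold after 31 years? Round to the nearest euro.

Growth factor = (1 + 0.06142/12)^372 ≈ 6.68030642611.
A ≈ 82,175 × 6.68030642611 ≈ 548,954.1806.

€548,954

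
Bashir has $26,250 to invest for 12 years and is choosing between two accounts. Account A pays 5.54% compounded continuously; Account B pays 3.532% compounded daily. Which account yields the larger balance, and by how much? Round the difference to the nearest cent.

Account A, by $10,928.29

Account A growth factor: e^(0.0554·12) = e^0.6648 ≈ 1.9441016621; balance ≈ 51,032.6686.
Account B growth factor: (1 + 0.03532/365)^4380 ≈ 1.5277857951; balance ≈ 40,104.3771.
Account A is larger by 10,928.2915.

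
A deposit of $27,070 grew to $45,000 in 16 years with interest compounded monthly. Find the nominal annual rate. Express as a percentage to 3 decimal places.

The 192-period growth factor is 45,000/27,070 = 1.66236.
r/12 = 1.66236^(1/192) − 1 ≈ 0.00265057, so r ≈ 12·0.00265057 = 3.18069%.

3.181%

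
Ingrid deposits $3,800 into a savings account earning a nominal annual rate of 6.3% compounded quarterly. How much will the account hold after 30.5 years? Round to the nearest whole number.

Periodic rate = 6.3%/4 = 0.01575; periods = 4·30.5 = 122.
A = 3,800·(1 + 0.01575)^122 ≈ 3,800·6.7296640091 ≈ 25,572.7232.

$25,573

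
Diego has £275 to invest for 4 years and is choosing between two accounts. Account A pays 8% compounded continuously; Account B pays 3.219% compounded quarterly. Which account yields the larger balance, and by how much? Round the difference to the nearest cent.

Account A, by £66.08

Account A growth factor: e^(0.08·4) = e^0.32 ≈ 1.37712776; balance ≈ 378.7101.
Account B growth factor: (1 + 0.0080475)^16 ≈ 1.13683111; balance ≈ 312.6286.
Account A is larger by 66.0816.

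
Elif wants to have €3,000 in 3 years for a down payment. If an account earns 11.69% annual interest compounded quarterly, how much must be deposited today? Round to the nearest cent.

€2,123.23

Periodic rate = 11.69%/4 = 0.029225; 12 periods.
P = 3,000/(1 + 0.029225)^12 ≈ 3,000/1.412940653 ≈ 2,123.2314.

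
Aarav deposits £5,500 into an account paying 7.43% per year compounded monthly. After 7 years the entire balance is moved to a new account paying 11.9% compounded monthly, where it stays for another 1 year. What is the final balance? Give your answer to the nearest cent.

Phase 1: 5,500·(1 + 0.0743/12)^84 ≈ 9,237.2532.
Phase 2: 9,237.2532·(1 + 0.119/12)^12 ≈ 10,398.4670.

£10,398.47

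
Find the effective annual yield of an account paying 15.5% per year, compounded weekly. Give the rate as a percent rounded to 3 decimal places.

16.739%

EAR = (1 + 15.5%/52)^52 − 1 = (1 + 0.00298077)^52 − 1.
(1 + 0.00298077)^52 ≈ 1.167389, so EAR ≈ 16.73888%.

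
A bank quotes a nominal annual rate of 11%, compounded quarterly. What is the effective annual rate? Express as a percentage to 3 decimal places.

11.462%

One year is 4 periods at 0.0275 each: (1 + 0.0275)^4 ≈ 1.114621.
EAR = 1.114621 − 1 ≈ 11.46213%.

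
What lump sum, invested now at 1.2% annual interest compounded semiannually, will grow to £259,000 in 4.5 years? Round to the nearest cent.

£245,424.51

Growth factor = (1 + 0.006)^9 ≈ 1.05531430828.
P = 259,000/1.05531430828 ≈ 245,424.5128.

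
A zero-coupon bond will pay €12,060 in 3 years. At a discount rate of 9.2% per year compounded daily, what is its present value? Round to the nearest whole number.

€9,152

Growth factor = (1 + 0.092/365)^1095 ≈ 1.3178020331.
P = 12,060/1.3178020331 ≈ 9,151.6022.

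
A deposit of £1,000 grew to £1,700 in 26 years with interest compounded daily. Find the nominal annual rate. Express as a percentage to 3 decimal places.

(1 + r/365)^9490 = 1,700/1,000 = 1.7.
1 + r/365 = 1.7^(1/9490) ≈ 1.000056, so r/365 ≈ 0.000055916.
r ≈ 365·0.000055916 = 2.04093%.

2.041%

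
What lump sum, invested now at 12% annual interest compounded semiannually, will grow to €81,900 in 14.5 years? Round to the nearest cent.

Growth factor = (1 + 0.06)^29 ≈ 5.418387899.
P = 81,900/5.418387899 ≈ 15,115.1969.

€15,115.20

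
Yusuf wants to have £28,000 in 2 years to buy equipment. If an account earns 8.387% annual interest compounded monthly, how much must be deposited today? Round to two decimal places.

£23,689.88

Growth factor = (1 + 0.08387/12)^24 ≈ 1.1819392664.
P = 28,000/1.1819392664 ≈ 23,689.8805.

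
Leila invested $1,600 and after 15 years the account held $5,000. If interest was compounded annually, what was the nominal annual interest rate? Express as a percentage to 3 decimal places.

7.892%

(1 + r)^15 = 5,000/1,600 = 3.125.
1 + r = 3.125^(1/15) ≈ 1.078922, so r ≈ 0.0789219.
r ≈ 7.89219%.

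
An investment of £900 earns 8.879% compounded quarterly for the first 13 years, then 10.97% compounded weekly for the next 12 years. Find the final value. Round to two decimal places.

£10,499.19

Phase 1: 900·(1 + 0.0221975)^52 ≈ 2,818.7260.
Phase 2: 2,818.7260·(1 + 0.1097/52)^624 ≈ 10,499.1931.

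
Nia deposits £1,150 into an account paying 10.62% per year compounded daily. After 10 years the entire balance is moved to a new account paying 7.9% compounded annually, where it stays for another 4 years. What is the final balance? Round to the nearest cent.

Phase 1: 1,150·(1 + 0.1062/365)^3650 ≈ 3,325.4582.
Phase 2: 3,325.4582·(1 + 0.079)^4 ≈ 4,507.5160.

£4,507.52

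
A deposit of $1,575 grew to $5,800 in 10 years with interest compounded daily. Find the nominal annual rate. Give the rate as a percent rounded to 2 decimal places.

The 3650-period growth factor is 5,800/1,575 = 3.68254.
r/365 = 3.68254^(1/3650) − 1 ≈ 0.000357215, so r ≈ 365·0.000357215 = 13.03835%.

13.04%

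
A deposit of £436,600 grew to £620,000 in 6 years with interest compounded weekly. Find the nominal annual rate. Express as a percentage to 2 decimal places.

5.85%

(1 + r/52)^312 = 620,000/436,600 = 1.42006.
1 + r/52 = 1.42006^(1/312) ≈ 1.001125, so r/52 ≈ 0.00112468.
r ≈ 52·0.00112468 = 5.84832%.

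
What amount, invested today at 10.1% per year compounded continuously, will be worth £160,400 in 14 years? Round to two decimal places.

P = A·e^(−rt) = 160,400·e^(−1.414).
e^(−1.414) ≈ 0.243168660565, so P ≈ 39,004.2532.

£39,004.25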